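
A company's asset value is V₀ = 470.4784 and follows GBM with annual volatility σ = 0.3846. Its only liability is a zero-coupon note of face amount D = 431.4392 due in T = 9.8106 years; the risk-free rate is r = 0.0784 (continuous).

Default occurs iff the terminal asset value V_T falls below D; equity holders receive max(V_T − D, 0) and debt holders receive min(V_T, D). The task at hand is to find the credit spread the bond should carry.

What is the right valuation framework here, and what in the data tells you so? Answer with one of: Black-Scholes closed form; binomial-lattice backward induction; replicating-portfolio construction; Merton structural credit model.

Key observation: the data describe a firm's assets (V₀ = 470.4784, GBM) and a single zero-coupon debt of face 431.4392, so credit quantities follow from equity-as-call in the structural model.

framework: Merton structural credit model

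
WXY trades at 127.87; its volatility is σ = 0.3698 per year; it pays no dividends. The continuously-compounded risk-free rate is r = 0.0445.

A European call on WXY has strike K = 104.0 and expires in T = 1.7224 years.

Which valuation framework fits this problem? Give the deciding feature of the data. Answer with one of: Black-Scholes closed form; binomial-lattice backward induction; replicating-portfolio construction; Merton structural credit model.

framework: Black-Scholes closed form

Key observation: the strike-104.0 call on WXY is European-exercise on a continuously-modelled lognormal underlying, so its value is a single closed-form evaluation.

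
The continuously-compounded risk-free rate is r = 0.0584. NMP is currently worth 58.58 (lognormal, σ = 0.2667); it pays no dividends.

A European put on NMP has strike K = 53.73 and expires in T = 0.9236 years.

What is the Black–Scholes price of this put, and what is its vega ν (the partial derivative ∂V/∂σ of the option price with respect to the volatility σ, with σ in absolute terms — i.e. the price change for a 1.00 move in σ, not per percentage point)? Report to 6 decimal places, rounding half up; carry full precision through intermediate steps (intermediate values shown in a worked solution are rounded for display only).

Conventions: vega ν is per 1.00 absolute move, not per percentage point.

σ√T = 0.2667·√0.9236 = 0.256310
d₁ = (ln(S/K) + (r+σ²/2)T) / (σ√T) = (ln(58.58/53.73) + (0.0584+0.2667²/2)·0.9236) / 0.256310 = (0.086422 + 0.086786) / 0.256310 = 0.675774
d₂ = d₁ − σ√T = 0.675774 − 0.256310 = 0.419464
e^{−rT} = 0.947491
N(−d₁) = 0.249592,  N(−d₂) = 0.337438
Put price V = K·e^{−rT}·N(−d₂) − S·N(−d₁) = 17.178541 − 14.621104 = 2.557437
φ(d₁) = (1/√(2π))·e^{−d₁²/2} = 0.317501
ν = S·φ(d₁)·√T = 17.874614

price = 2.557437
ν = 17.874614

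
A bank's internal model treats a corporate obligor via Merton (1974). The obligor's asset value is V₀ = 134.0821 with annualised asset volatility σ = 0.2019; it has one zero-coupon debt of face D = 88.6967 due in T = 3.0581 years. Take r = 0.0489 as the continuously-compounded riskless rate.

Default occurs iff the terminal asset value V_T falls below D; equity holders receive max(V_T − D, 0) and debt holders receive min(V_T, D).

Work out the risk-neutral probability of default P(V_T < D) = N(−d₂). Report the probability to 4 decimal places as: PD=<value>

PD=0.0782

Apply the equity-as-call identities (strike 88.6967, horizon 3.0581 years):
d₁ = [ln(V₀/D) + (r + σ²/2)T] / (σ√T)
   = [ln(134.0821/88.6967) + (0.0489 + 0.5·0.2019²)·3.0581] / (0.2019·√3.0581)
   = [0.413230 + 0.211871] / 0.353071 = 1.770466
d₂ = d₁ − σ√T = 1.770466 − 0.353071 = 1.417395
risk-neutral PD = N(−d₂) = N(-1.417395) = 0.078184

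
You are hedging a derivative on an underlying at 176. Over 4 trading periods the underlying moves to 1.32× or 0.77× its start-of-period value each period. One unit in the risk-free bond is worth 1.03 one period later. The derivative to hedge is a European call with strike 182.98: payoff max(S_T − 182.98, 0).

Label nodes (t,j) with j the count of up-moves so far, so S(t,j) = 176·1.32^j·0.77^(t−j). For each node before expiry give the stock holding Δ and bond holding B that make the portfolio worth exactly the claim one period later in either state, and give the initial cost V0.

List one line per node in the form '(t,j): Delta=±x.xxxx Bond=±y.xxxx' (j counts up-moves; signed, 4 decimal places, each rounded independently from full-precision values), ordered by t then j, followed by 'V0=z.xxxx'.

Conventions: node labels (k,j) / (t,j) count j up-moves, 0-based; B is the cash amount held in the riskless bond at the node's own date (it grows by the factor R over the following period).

(0,0): Delta=0.6525 Bond=-73.7692
(1,0): Delta=0.3637 Bond=-36.8515
(1,1): Delta=0.8404 Bond=-119.6281
(2,0): Delta=0.0000 Bond=0.0000
(2,1): Delta=0.6004 Bond=-80.2938
(2,2): Delta=0.9965 Bond=-171.0927
(3,0): Delta=0.0000 Bond=0.0000
(3,1): Delta=0.0000 Bond=0.0000
(3,2): Delta=0.9911 Bond=-174.9479
(3,3): Delta=1.0000 Bond=-177.6505
V0=41.0693

The replicating-portfolio and risk-neutral prices coincide; use p* = (1.03−0.77)/(1.32−0.77) = 0.4727 for the latter.
Payoffs at expiry: V(4,0)=0.0000, V(4,1)=0.0000, V(4,2)=0.0000, V(4,3)=128.7117, V(4,4)=351.3486
Node (3,0) S=80.3498: V=(p*·0.0000+(1−p*)·0.0000)/1.03=0.0000; Δ=(0.0000−0.0000)/(106.0617−61.8694)=0.0000; B=V−Δ·S=0.0000
Node (3,1) S=137.7425: V=(p*·0.0000+(1−p*)·0.0000)/1.03=0.0000; Δ=(0.0000−0.0000)/(181.8201−106.0617)=0.0000; B=V−Δ·S=0.0000
Node (3,2) S=236.1300: V=(p*·128.7117+(1−p*)·0.0000)/1.03=59.0733; Δ=(128.7117−0.0000)/(311.6917−181.8201)=0.9911; B=V−Δ·S=-174.9479
Node (3,3) S=404.7944: V=(p*·351.3486+(1−p*)·128.7117)/1.03=227.1439; Δ=(351.3486−128.7117)/(534.3286−311.6917)=1.0000; B=V−Δ·S=-177.6505
Node (2,0) S=104.3504: V=(p*·0.0000+(1−p*)·0.0000)/1.03=0.0000; Δ=(0.0000−0.0000)/(137.7425−80.3498)=0.0000; B=V−Δ·S=0.0000
Node (2,1) S=178.8864: V=(p*·59.0733+(1−p*)·0.0000)/1.03=27.1122; Δ=(59.0733−0.0000)/(236.1300−137.7425)=0.6004; B=V−Δ·S=-80.2938
Node (2,2) S=306.6624: V=(p*·227.1439+(1−p*)·59.0733)/1.03=134.4902; Δ=(227.1439−59.0733)/(404.7944−236.1300)=0.9965; B=V−Δ·S=-171.0927
Node (1,0) S=135.5200: V=(p*·27.1122+(1−p*)·0.0000)/1.03=12.4434; Δ=(27.1122−0.0000)/(178.8864−104.3504)=0.3637; B=V−Δ·S=-36.8515
Node (1,1) S=232.3200: V=(p*·134.4902+(1−p*)·27.1122)/1.03=75.6045; Δ=(134.4902−27.1122)/(306.6624−178.8864)=0.8404; B=V−Δ·S=-119.6281
Node (0,0) S=176.0000: V=(p*·75.6045+(1−p*)·12.4434)/1.03=41.0693; Δ=(75.6045−12.4434)/(232.3200−135.5200)=0.6525; B=V−Δ·S=-73.7692
As a check, the time-0 holding Δ(0,0)·S0 + B(0,0) comes to 41.0693 — exactly V0.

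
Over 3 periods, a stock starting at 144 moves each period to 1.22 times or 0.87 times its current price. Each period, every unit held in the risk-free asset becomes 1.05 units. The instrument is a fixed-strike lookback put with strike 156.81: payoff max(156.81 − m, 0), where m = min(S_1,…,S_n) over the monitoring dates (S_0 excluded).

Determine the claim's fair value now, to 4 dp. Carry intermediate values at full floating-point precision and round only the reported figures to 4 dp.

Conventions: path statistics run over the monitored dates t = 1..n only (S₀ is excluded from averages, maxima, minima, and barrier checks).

With p* = (R−d)/(u−d) = 0.5143, sum probability × payoff across the paths and divide by R^3.
Enumerate all 2^3 = 8 price paths (U = up ×1.22, D = down ×0.87); each path with k up-moves has probability p*^k·(1−p*)^(3−k).
DDD: m=94.8244, payoff=61.9856, prob=0.114589
UDD: m=132.9722, payoff=23.8378, prob=0.121329
DUD: m=125.2800, payoff=31.5300, prob=0.121329
UUD: m=175.6800, payoff=0.0000, prob=0.128466
DDU: m=108.9936, payoff=47.8164, prob=0.121329
UDU: m=152.8416, payoff=3.9684, prob=0.128466
DUU: m=125.2800, payoff=31.5300, prob=0.128466
UUU: m=175.6800, payoff=0.0000, prob=0.136023
Price = Σ prob·payoff / R^3 = 24.182496 / 1.157625 = 20.8897

price = 20.8897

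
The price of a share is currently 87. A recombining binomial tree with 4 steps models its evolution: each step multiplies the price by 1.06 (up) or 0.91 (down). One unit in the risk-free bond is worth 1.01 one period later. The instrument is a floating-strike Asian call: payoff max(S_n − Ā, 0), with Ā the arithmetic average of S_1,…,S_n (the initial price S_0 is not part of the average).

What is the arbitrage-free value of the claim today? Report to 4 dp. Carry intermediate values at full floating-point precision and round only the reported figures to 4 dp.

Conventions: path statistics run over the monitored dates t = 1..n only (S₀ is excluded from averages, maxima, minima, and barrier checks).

Risk-neutral up-probability p* = (R−d)/(u−d) = (1.01−0.91)/(1.06−0.91) = 0.6667; the claim prices as the p*-weighted sum of path payoffs discounted by R^4.
Enumerate all 2^4 = 16 price paths (U = up ×1.06, D = down ×0.91); each path with k up-moves has probability p*^k·(1−p*)^(4−k).
DDDD: Ā=69.1089, payoff=0.0000, prob=0.012346
UDDD: Ā=80.5005, payoff=0.0000, prob=0.024691
DUDD: Ā=77.2380, payoff=0.0000, prob=0.024691
UUDD: Ā=89.9695, payoff=0.0000, prob=0.049383
DDUD: Ā=74.2691, payoff=0.0000, prob=0.024691
UDUD: Ā=86.5113, payoff=0.0000, prob=0.049383
DUUD: Ā=83.2488, payoff=0.0000, prob=0.049383
UUUD: Ā=96.9711, payoff=0.0000, prob=0.098765
DDDU: Ā=71.5674, payoff=0.0000, prob=0.024691
UDDU: Ā=83.3643, payoff=0.0000, prob=0.049383
DUDU: Ā=80.1018, payoff=0.8477, prob=0.049383
UUDU: Ā=93.3053, payoff=0.9874, prob=0.098765
DDUU: Ā=77.1329, payoff=3.8165, prob=0.049383
UDUU: Ā=89.8471, payoff=4.4456, prob=0.098765
DUUU: Ā=86.5846, payoff=7.7081, prob=0.098765
UUUU: Ā=100.8568, payoff=8.9787, prob=0.197531
Price = Σ prob·payoff / R^4 = 3.301803 / 1.040604 = 3.1730

price = 3.1730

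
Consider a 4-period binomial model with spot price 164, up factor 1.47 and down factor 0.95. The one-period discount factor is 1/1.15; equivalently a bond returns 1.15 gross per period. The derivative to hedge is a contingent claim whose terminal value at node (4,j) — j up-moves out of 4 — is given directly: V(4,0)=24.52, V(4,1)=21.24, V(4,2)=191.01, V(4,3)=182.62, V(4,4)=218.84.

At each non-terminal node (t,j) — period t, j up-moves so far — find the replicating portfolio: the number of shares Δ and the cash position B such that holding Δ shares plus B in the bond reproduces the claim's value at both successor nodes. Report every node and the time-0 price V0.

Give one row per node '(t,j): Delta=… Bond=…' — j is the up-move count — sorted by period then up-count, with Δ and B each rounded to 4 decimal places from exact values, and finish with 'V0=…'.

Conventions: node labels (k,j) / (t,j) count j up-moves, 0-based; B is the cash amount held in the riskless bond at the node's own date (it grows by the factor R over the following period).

(0,0): Delta=0.5643 Bond=-32.1085
(1,0): Delta=0.7269 Bond=-62.2582
(1,1): Delta=0.3961 Bond=3.6089
(2,0): Delta=0.7149 Bond=-69.8261
(2,1): Delta=0.7393 Bond=-74.4304
(2,2): Delta=0.0414 Bond=129.8792
(3,0): Delta=-0.0449 Bond=26.5324
(3,1): Delta=1.5005 Bond=-251.2319
(3,2): Delta=-0.0479 Bond=179.4242
(3,3): Delta=0.1337 Bond=101.2599
V0=60.4340

Arbitrage-free pricing uses the up-move probability p* = (R−d)/(u−d) = 0.3846, discounting each step at R = 1.15.
At maturity the claim pays: V(4,0)=24.5200, V(4,1)=21.2400, V(4,2)=191.0100, V(4,3)=182.6200, V(4,4)=218.8400
Node (3,0) S=140.6095: V=(p*·21.2400+(1−p*)·24.5200)/1.15=20.2247; Δ=(21.2400−24.5200)/(206.6960−133.5790)=-0.0449; B=V−Δ·S=26.5324
Node (3,1) S=217.5747: V=(p*·191.0100+(1−p*)·21.2400)/1.15=75.2488; Δ=(191.0100−21.2400)/(319.8348−206.6960)=1.5005; B=V−Δ·S=-251.2319
Node (3,2) S=336.6682: V=(p*·182.6200+(1−p*)·191.0100)/1.15=163.2896; Δ=(182.6200−191.0100)/(494.9023−319.8348)=-0.0479; B=V−Δ·S=179.4242
Node (3,3) S=520.9498: V=(p*·218.8400+(1−p*)·182.6200)/1.15=170.9137; Δ=(218.8400−182.6200)/(765.7962−494.9023)=0.1337; B=V−Δ·S=101.2599
Node (2,0) S=148.0100: V=(p*·75.2488+(1−p*)·20.2247)/1.15=35.9894; Δ=(75.2488−20.2247)/(217.5747−140.6095)=0.7149; B=V−Δ·S=-69.8261
Node (2,1) S=229.0260: V=(p*·163.2896+(1−p*)·75.2488)/1.15=94.8788; Δ=(163.2896−75.2488)/(336.6682−217.5747)=0.7393; B=V−Δ·S=-74.4304
Node (2,2) S=354.3876: V=(p*·170.9137+(1−p*)·163.2896)/1.15=144.5408; Δ=(170.9137−163.2896)/(520.9498−336.6682)=0.0414; B=V−Δ·S=129.8792
Node (1,0) S=155.8000: V=(p*·94.8788+(1−p*)·35.9894)/1.15=50.9906; Δ=(94.8788−35.9894)/(229.0260−148.0100)=0.7269; B=V−Δ·S=-62.2582
Node (1,1) S=241.0800: V=(p*·144.5408+(1−p*)·94.8788)/1.15=99.1127; Δ=(144.5408−94.8788)/(354.3876−229.0260)=0.3961; B=V−Δ·S=3.6089
Node (0,0) S=164.0000: V=(p*·99.1127+(1−p*)·50.9906)/1.15=60.4340; Δ=(99.1127−50.9906)/(241.0800−155.8000)=0.5643; B=V−Δ·S=-32.1085
Check: Δ(0,0)·S0 + B(0,0) = 60.4340 = V0.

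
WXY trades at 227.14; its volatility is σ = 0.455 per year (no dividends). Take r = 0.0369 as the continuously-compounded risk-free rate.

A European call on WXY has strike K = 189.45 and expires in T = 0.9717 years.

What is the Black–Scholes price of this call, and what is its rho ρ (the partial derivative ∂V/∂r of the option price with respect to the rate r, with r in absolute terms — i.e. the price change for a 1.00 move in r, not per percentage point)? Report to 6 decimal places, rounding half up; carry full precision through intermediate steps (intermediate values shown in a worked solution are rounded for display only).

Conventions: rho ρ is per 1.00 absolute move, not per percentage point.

price = 62.646665
ρ = 107.034306

σ√T = 0.455·√0.9717 = 0.448516
d₁ = (ln(S/K) + (r+σ²/2)T) / (σ√T) = (ln(227.14/189.45) + (0.0369+0.455²/2)·0.9717) / 0.448516 = (0.181441 + 0.136439) / 0.448516 = 0.708739
d₂ = d₁ − σ√T = 0.708739 − 0.448516 = 0.260223
e^{−rT} = 0.964779
N(d₁) = 0.760757,  N(d₂) = 0.602654
Call price V = S·N(d₁) − K·e^{−rT}·N(d₂) = 172.798261 − 110.151596 = 62.646665
ρ = K·T·e^{−rT}·N(d₂) = 107.034306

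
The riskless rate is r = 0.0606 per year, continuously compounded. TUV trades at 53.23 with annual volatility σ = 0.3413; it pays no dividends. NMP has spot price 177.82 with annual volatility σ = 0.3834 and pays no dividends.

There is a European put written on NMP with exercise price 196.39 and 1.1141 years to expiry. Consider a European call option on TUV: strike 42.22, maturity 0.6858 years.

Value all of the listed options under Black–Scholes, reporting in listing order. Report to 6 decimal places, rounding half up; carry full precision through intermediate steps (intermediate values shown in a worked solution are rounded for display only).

price(NMP put K=196.39) = 31.936856
price(TUV call K=42.22) = 13.885455

[NMP put K=196.39]
σ√T = 0.3834·√1.1141 = 0.404682
d₁ = (ln(S/K) + (r+σ²/2)T) / (σ√T) = (ln(177.82/196.39) + (0.0606+0.3834²/2)·1.1141) / 0.404682 = (-0.099331 + 0.149398) / 0.404682 = 0.123721
d₂ = d₁ − σ√T = 0.123721 − 0.404682 = -0.280961
e^{−rT} = 0.934714
N(−d₁) = 0.450768,  N(−d₂) = 0.610630
price = K·e^{−rT}·N(−d₂) − S·N(−d₁) = 112.092445 − 80.155588 = 31.936856
[TUV call K=42.22]
σ√T = 0.3413·√0.6858 = 0.282641
d₁ = (ln(S/K) + (r+σ²/2)T) / (σ√T) = (ln(53.23/42.22) + (0.0606+0.3413²/2)·0.6858) / 0.282641 = (0.231728 + 0.081502) / 0.282641 = 1.108228
d₂ = d₁ − σ√T = 1.108228 − 0.282641 = 0.825587
e^{−rT} = 0.959292
N(d₁) = 0.866118,  N(d₂) = 0.795481
price = S·N(d₁) − K·e^{−rT}·N(d₂) = 46.103476 − 32.218021 = 13.885455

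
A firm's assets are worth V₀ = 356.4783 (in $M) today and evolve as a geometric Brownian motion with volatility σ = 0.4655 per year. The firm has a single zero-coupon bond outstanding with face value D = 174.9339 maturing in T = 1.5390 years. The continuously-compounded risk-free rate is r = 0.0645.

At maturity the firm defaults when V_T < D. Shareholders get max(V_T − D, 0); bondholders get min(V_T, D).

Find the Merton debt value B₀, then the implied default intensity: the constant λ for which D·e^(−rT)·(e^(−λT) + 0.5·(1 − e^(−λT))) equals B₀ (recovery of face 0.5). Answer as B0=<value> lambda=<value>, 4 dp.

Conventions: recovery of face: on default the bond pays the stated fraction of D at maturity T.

Equity is a call on the firm's assets struck at D = 174.9339:
d₁ = [ln(V₀/D) + (r + σ²/2)T] / (σ√T)
   = [ln(356.4783/174.9339) + (0.0645 + 0.5·0.4655²)·1.5390] / (0.4655·√1.5390)
   = [0.711865 + 0.266009] / 0.577483 = 1.693339
d₂ = d₁ − σ√T = 1.693339 − 0.577483 = 1.115856
N(d₁) = 0.954804,  N(d₂) = 0.867758,  e^(−rT) = 0.905502
E₀ = V₀·N(d₁) − D·e^(−rT)·N(d₂)
   = 356.4783·0.954804 − 174.9339·0.905502·0.867758 = 202.911558
B₀ = V₀ − E₀ = 356.4783 − 202.911558 = 153.566742
e^(−λT) = (B₀·e^(rT)/D − 0.5)/(1 − 0.5) = (153.5667·1.104359/174.9339 − 0.5)/0.5 = 0.93893624
λ = −ln(0.93893624)/1.5390 = 0.040941

B0=153.5667 lambda=0.0409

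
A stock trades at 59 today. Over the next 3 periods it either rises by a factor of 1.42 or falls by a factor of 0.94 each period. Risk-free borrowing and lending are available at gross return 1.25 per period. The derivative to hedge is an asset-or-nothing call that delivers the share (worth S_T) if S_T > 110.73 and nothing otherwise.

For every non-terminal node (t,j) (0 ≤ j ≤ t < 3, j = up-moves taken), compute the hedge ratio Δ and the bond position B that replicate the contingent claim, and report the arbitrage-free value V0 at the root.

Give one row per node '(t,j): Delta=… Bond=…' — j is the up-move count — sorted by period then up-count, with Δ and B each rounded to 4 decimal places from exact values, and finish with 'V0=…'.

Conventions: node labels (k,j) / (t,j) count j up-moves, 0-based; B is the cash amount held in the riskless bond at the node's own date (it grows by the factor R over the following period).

(0,0): Delta=1.6944 Bond=-51.2946
(1,0): Delta=2.1704 Bond=-90.5198
(1,1): Delta=1.5216 Bond=-49.6399
(2,0): Delta=0.0000 Bond=0.0000
(2,1): Delta=2.9583 Bond=-175.1996
(2,2): Delta=1.0000 Bond=0.0000
V0=48.6740

Under the risk-neutral measure, an up-move has probability p* = (R−d)/(u−d) = 0.6458 and values discount at R = 1.25.
Payoffs at expiry: V(3,0)=0.0000, V(3,1)=0.0000, V(3,2)=111.8295, V(3,3)=168.9340
  t=2,j=0: stock 52.1324 → up 74.0280 (V=0.0000), down 49.0045 (V=0.0000). Price 0.0000; hedge Δ=0.0000, bond B=0.0000.
  t=2,j=1: stock 78.7532 → up 111.8295 (V=111.8295), down 74.0280 (V=0.0000). Price 57.7786; hedge Δ=2.9583, bond B=-175.1996.
  t=2,j=2: stock 118.9676 → up 168.9340 (V=168.9340), down 111.8295 (V=111.8295). Price 118.9676; hedge Δ=1.0000, bond B=0.0000.
  t=1,j=0: stock 55.4600 → up 78.7532 (V=57.7786), down 52.1324 (V=0.0000). Price 29.8523; hedge Δ=2.1704, bond B=-90.5198.
  t=1,j=1: stock 83.7800 → up 118.9676 (V=118.9676), down 78.7532 (V=57.7786). Price 77.8372; hedge Δ=1.5216, bond B=-49.6399.
  t=0,j=0: stock 59.0000 → up 83.7800 (V=77.8372), down 55.4600 (V=29.8523). Price 48.6740; hedge Δ=1.6944, bond B=-51.2946.
Sanity check at the root: Δ(0,0)·S0 + B(0,0) reproduces V0 = 48.6740.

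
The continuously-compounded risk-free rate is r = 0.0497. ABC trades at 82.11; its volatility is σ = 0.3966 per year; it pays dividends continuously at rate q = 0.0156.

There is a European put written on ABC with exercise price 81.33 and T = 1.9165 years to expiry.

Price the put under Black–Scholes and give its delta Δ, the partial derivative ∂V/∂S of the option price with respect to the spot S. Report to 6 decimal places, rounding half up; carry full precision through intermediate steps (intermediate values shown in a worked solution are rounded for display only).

σ√T = 0.3966·√1.9165 = 0.549044
d₁ = (ln(S/K) + (r−q+σ²/2)T) / (σ√T) = (ln(82.11/81.33) + (0.0497−0.0156+0.3966²/2)·1.9165) / 0.549044 = (0.009545 + 0.216077) / 0.549044 = 0.410936
d₂ = d₁ − σ√T = 0.410936 − 0.549044 = -0.138108
e^{−rT} = 0.909146
e^{−qT} = 0.970545
N(−d₁) = 0.340560,  N(−d₂) = 0.554922
Put price V = K·e^{−rT}·N(−d₂) − S·e^{−qT}·N(−d₁) = 41.031404 − 27.139690 = 13.891714
Δ = −e^{−qT}·N(−d₁) = -0.330528

price = 13.891714
Δ = -0.330528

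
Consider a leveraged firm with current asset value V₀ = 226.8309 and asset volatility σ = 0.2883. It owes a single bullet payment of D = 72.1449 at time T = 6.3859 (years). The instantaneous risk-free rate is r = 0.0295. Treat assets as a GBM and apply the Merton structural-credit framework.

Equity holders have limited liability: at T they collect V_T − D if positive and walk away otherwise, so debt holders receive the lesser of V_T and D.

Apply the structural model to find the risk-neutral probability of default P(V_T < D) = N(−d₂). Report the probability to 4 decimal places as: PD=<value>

Apply the equity-as-call identities (strike 72.1449, horizon 6.3859 years):
d₁ = [ln(V₀/D) + (r + σ²/2)T] / (σ√T)
   = [ln(226.8309/72.1449) + (0.0295 + 0.5·0.2883²)·6.3859] / (0.2883·√6.3859)
   = [1.145528 + 0.453772] / 0.728544 = 2.195201
d₂ = d₁ − σ√T = 2.195201 − 0.728544 = 1.466657
risk-neutral PD = N(−d₂) = N(-1.466657) = 0.071235

PD=0.0712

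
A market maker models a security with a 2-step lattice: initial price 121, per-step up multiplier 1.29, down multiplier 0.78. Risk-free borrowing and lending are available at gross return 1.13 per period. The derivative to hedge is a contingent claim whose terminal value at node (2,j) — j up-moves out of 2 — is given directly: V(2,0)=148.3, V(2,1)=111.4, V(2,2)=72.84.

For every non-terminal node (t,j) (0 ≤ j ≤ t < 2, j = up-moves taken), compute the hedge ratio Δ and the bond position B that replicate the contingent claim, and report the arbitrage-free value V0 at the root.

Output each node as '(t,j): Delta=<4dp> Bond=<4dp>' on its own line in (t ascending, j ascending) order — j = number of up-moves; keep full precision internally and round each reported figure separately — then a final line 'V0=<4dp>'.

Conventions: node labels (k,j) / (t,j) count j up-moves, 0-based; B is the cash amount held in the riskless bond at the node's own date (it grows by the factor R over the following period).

The replicating-portfolio and risk-neutral prices coincide; use p* = (1.13−0.78)/(1.29−0.78) = 0.6863 for the latter.
Payoffs at expiry: V(2,0)=148.3000, V(2,1)=111.4000, V(2,2)=72.8400
(1,0): S=94.3800. Δ = (V_up−V_dn)/(S_up−S_dn) = (111.4000−148.3000)/(121.7502−73.6164) = -0.7666. V = [p*·111.4000 + (1−p*)·148.3000]/1.13 = 108.8287. B = V − Δ·S = 181.1817.
(1,1): S=156.0900. Δ = (V_up−V_dn)/(S_up−S_dn) = (72.8400−111.4000)/(201.3561−121.7502) = -0.4844. V = [p*·72.8400 + (1−p*)·111.4000]/1.13 = 75.1657. B = V − Δ·S = 150.7736.
(0,0): S=121.0000. Δ = (V_up−V_dn)/(S_up−S_dn) = (75.1657−108.8287)/(156.0900−94.3800) = -0.5455. V = [p*·75.1657 + (1−p*)·108.8287]/1.13 = 75.8643. B = V − Δ·S = 141.8702.
Verification: the root portfolio costs Δ(0,0)·S0 + B(0,0) = 75.8643, matching V0.

(0,0): Delta=-0.5455 Bond=141.8702
(1,0): Delta=-0.7666 Bond=181.1817
(1,1): Delta=-0.4844 Bond=150.7736
V0=75.8643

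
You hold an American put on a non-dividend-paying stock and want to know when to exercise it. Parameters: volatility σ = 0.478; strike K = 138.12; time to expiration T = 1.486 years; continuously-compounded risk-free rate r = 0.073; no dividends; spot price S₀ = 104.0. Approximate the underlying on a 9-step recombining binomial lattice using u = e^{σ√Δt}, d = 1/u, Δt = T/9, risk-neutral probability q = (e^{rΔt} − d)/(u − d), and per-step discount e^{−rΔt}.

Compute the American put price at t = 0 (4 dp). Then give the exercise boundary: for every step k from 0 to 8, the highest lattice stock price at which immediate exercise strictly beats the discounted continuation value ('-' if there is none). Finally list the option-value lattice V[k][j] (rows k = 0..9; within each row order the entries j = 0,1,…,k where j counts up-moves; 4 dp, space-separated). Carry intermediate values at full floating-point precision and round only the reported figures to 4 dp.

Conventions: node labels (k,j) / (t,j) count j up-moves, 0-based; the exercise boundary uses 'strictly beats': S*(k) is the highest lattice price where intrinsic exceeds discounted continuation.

price = 41.3674
boundary = - - 70.5225 58.0730 70.5225 85.6407 70.5225 85.6407 104.0000
tree:
41.3674
53.6104 29.2818
67.5975 39.9626 18.5672
80.0470 52.8773 27.1214 9.8632
90.2987 67.5975 38.4252 15.6848 3.8699
98.7407 80.0470 52.4793 24.3240 6.8173 0.8075
105.6923 90.2987 67.5975 36.5178 11.8628 1.5796 0.0000
111.4168 98.7407 80.0470 52.4793 20.3240 3.0900 0.0000 0.0000
116.1308 105.6923 90.2987 67.5975 34.1200 6.0448 0.0000 0.0000 0.0000
120.0126 111.4168 98.7407 80.0470 52.4793 11.8250 0.0000 0.0000 0.0000 0.0000

params: Δt=0.16511 u=1.21438 d=0.82347 q=0.48261 e^(-rΔt)=0.98802
t_9 payoffs: 120.0126 111.4168 98.7407 80.0470 52.4793 11.8250 0.0000 0.0000 0.0000 0.0000
t_8: node(8,0) S=21.9892 payoff=116.1308 vs cont=114.4760 → 116.1308 [stop]  node(8,1) S=32.4277 payoff=105.6923 vs cont=104.0376 → 105.6923 [stop]  node(8,2) S=47.8213 payoff=90.2987 vs cont=88.6439 → 90.2987 [stop]  node(8,3) S=70.5225 payoff=67.5975 vs cont=65.9428 → 67.5975 [stop]  node(8,4) S=104.0000 payoff=34.1200 vs cont=32.4652 → 34.1200 [stop]  node(8,5) S=153.3696 payoff=0.0000 vs cont=6.0448 → 6.0448 [wait]  node(8,6) S=226.1753 payoff=0.0000 vs cont=0.0000 → 0.0000 [wait]  node(8,7) S=333.5425 payoff=0.0000 vs cont=0.0000 → 0.0000 [wait]  node(8,8) S=491.8776 payoff=0.0000 vs cont=0.0000 → 0.0000 [wait]  ⇒ S*(8)=104.0000
t_7: node(7,0) S=26.7032 payoff=111.4168 vs cont=109.7621 → 111.4168 [stop]  node(7,1) S=39.3793 payoff=98.7407 vs cont=97.0859 → 98.7407 [stop]  node(7,2) S=58.0730 payoff=80.0470 vs cont=78.3922 → 80.0470 [stop]  node(7,3) S=85.6407 payoff=52.4793 vs cont=50.8245 → 52.4793 [stop]  node(7,4) S=126.2950 payoff=11.8250 vs cont=20.3240 → 20.3240 [wait]  node(7,5) S=186.2483 payoff=0.0000 vs cont=3.0900 → 3.0900 [wait]  node(7,6) S=274.6617 payoff=0.0000 vs cont=0.0000 → 0.0000 [wait]  node(7,7) S=405.0458 payoff=0.0000 vs cont=0.0000 → 0.0000 [wait]  ⇒ S*(7)=85.6407
t_6: node(6,0) S=32.4277 payoff=105.6923 vs cont=104.0376 → 105.6923 [stop]  node(6,1) S=47.8213 payoff=90.2987 vs cont=88.6439 → 90.2987 [stop]  node(6,2) S=70.5225 payoff=67.5975 vs cont=65.9428 → 67.5975 [stop]  node(6,3) S=104.0000 payoff=34.1200 vs cont=36.5178 → 36.5178 [wait]  node(6,4) S=153.3696 payoff=0.0000 vs cont=11.8628 → 11.8628 [wait]  node(6,5) S=226.1753 payoff=0.0000 vs cont=1.5796 → 1.5796 [wait]  node(6,6) S=333.5425 payoff=0.0000 vs cont=0.0000 → 0.0000 [wait]  ⇒ S*(6)=70.5225
t_5: node(5,0) S=39.3793 payoff=98.7407 vs cont=97.0859 → 98.7407 [stop]  node(5,1) S=58.0730 payoff=80.0470 vs cont=78.3922 → 80.0470 [stop]  node(5,2) S=85.6407 payoff=52.4793 vs cont=51.9679 → 52.4793 [stop]  node(5,3) S=126.2950 payoff=11.8250 vs cont=24.3240 → 24.3240 [wait]  node(5,4) S=186.2483 payoff=0.0000 vs cont=6.8173 → 6.8173 [wait]  node(5,5) S=274.6617 payoff=0.0000 vs cont=0.8075 → 0.8075 [wait]  ⇒ S*(5)=85.6407
t_4: node(4,0) S=47.8213 payoff=90.2987 vs cont=88.6439 → 90.2987 [stop]  node(4,1) S=70.5225 payoff=67.5975 vs cont=65.9428 → 67.5975 [stop]  node(4,2) S=104.0000 payoff=34.1200 vs cont=38.4252 → 38.4252 [wait]  node(4,3) S=153.3696 payoff=0.0000 vs cont=15.6848 → 15.6848 [wait]  node(4,4) S=226.1753 payoff=0.0000 vs cont=3.8699 → 3.8699 [wait]  ⇒ S*(4)=70.5225
t_3: node(3,0) S=58.0730 payoff=80.0470 vs cont=78.3922 → 80.0470 [stop]  node(3,1) S=85.6407 payoff=52.4793 vs cont=52.8773 → 52.8773 [wait]  node(3,2) S=126.2950 payoff=11.8250 vs cont=27.1214 → 27.1214 [wait]  node(3,3) S=186.2483 payoff=0.0000 vs cont=9.8632 → 9.8632 [wait]  ⇒ S*(3)=58.0730
t_2: node(2,0) S=70.5225 payoff=67.5975 vs cont=66.1326 → 67.5975 [stop]  node(2,1) S=104.0000 payoff=34.1200 vs cont=39.9626 → 39.9626 [wait]  node(2,2) S=153.3696 payoff=0.0000 vs cont=18.5672 → 18.5672 [wait]  ⇒ S*(2)=70.5225
t_1: node(1,0) S=85.6407 payoff=52.4793 vs cont=53.6104 → 53.6104 [wait]  node(1,1) S=126.2950 payoff=11.8250 vs cont=29.2818 → 29.2818 [wait]  ⇒ S*(1)=-
t_0: node(0,0) S=104.0000 payoff=34.1200 vs cont=41.3674 → 41.3674 [wait]  ⇒ S*(0)=-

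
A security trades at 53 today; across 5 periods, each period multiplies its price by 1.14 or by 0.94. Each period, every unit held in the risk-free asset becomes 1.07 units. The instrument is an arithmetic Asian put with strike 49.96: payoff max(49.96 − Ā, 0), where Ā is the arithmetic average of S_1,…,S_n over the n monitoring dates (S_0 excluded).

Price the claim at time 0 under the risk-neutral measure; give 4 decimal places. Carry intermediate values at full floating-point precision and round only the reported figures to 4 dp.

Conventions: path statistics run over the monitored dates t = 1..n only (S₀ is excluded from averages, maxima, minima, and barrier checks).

Under the martingale measure an up-move has probability p* = 0.6500; value the claim as the probability-weighted average of per-path payoffs, discounted 5 periods at R = 1.07.
Enumerate all 2^5 = 32 price paths (U = up ×1.14, D = down ×0.94); each path with k up-moves has probability p*^k·(1−p*)^(5−k).
DDDDD: Ā=44.1897, payoff=5.7703, prob=0.005252
UDDDD: Ā=53.5917, payoff=0.0000, prob=0.009754
DUDDD: Ā=51.4717, payoff=0.0000, prob=0.009754
UUDDD: Ā=62.4232, payoff=0.0000, prob=0.018115
DDUDD: Ā=49.4789, payoff=0.4811, prob=0.009754
UDUDD: Ā=60.0064, payoff=0.0000, prob=0.018115
DUUDD: Ā=57.8864, payoff=0.0000, prob=0.018115
UUUDD: Ā=70.2026, payoff=0.0000, prob=0.033642
DDDUD: Ā=47.6057, payoff=2.3543, prob=0.009754
UDDUD: Ā=57.7346, payoff=0.0000, prob=0.018115
DUDUD: Ā=55.6146, payoff=0.0000, prob=0.018115
UUDUD: Ā=67.4475, payoff=0.0000, prob=0.033642
DDUUD: Ā=53.6218, payoff=0.0000, prob=0.018115
UDUUD: Ā=65.0307, payoff=0.0000, prob=0.033642
DUUUD: Ā=62.9107, payoff=0.0000, prob=0.033642
UUUUD: Ā=76.2959, payoff=0.0000, prob=0.062477
DDDDU: Ā=45.8449, payoff=4.1151, prob=0.009754
UDDDU: Ā=55.5991, payoff=0.0000, prob=0.018115
DUDDU: Ā=53.4791, payoff=0.0000, prob=0.018115
UUDDU: Ā=64.8576, payoff=0.0000, prob=0.033642
DDUDU: Ā=51.4863, payoff=0.0000, prob=0.018115
UDUDU: Ā=62.4408, payoff=0.0000, prob=0.033642
DUUDU: Ā=60.3208, payoff=0.0000, prob=0.033642
UUUDU: Ā=73.1550, payoff=0.0000, prob=0.062477
DDDUU: Ā=49.6131, payoff=0.3469, prob=0.018115
UDDUU: Ā=60.1690, payoff=0.0000, prob=0.033642
DUDUU: Ā=58.0490, payoff=0.0000, prob=0.033642
UUDUU: Ā=70.3999, payoff=0.0000, prob=0.062477
DDUUU: Ā=56.0562, payoff=0.0000, prob=0.033642
UDUUU: Ā=67.9831, payoff=0.0000, prob=0.062477
DUUUU: Ā=65.8631, payoff=0.0000, prob=0.062477
UUUUU: Ā=79.8765, payoff=0.0000, prob=0.116029
Price = Σ prob·payoff / R^5 = 0.104387 / 1.402552 = 0.0744

price = 0.0744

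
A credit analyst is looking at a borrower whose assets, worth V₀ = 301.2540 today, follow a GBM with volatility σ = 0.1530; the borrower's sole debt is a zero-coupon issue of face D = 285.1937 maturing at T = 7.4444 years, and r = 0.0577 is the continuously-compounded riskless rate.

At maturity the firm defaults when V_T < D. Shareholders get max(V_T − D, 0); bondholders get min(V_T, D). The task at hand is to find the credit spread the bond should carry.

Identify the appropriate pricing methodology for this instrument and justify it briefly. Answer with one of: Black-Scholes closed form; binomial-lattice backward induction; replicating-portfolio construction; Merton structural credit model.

Key observation: with the firm-asset dynamics (V₀ = 301.2540) and a single zero-coupon liability of face 285.1937 given, debt value, spread, and default probability all derive from the option view of the balance sheet.

framework: Merton structural credit model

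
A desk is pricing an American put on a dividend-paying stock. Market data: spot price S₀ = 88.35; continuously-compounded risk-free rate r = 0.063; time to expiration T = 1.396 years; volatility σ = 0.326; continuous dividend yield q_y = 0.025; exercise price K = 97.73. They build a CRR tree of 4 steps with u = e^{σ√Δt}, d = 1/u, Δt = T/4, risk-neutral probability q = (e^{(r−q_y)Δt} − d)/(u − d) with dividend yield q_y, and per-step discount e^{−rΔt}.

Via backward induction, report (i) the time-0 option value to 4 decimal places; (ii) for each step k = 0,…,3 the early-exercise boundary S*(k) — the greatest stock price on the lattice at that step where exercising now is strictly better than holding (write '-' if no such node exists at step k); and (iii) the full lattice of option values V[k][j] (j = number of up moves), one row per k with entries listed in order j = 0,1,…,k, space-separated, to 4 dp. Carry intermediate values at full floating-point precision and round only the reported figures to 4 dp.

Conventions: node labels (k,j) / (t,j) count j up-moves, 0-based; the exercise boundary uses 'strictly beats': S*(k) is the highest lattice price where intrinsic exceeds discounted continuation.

price = 17.0748
boundary = - - 60.1072 72.8730
tree:
17.0748
25.9108 8.5268
37.6228 14.7302 2.3674
48.1523 24.8570 4.7124 0.0000
56.8373 37.6228 9.3800 0.0000 0.0000

Δt=0.34900, u=1.21238, d=0.82482, q=0.48645, disc=e^(-rΔt)=0.97825
k=4 terminal: V=max(K-S,0) → 56.8373 37.6228 9.3800 0.0000 0.0000
k=3: j=0 S=49.5777 intr=48.1523 cont=46.4577 V=48.1523[EX]; j=1 S=72.8730 intr=24.8570 cont=23.3647 V=24.8570[EX]; j=2 S=107.1141 intr=0.0000 cont=4.7124 V=4.7124[hold]; j=3 S=157.4443 intr=0.0000 cont=0.0000 V=0.0000[hold]  S*(3)=72.8730
k=2: j=0 S=60.1072 intr=37.6228 cont=36.0196 V=37.6228[EX]; j=1 S=88.3500 intr=9.3800 cont=14.7302 V=14.7302[hold]; j=2 S=129.8634 intr=0.0000 cont=2.3674 V=2.3674[hold]  S*(2)=60.1072
k=1: j=0 S=72.8730 intr=24.8570 cont=25.9108 V=25.9108[hold]; j=1 S=107.1141 intr=0.0000 cont=8.5268 V=8.5268[hold]  S*(1)=-
k=0: j=0 S=88.3500 intr=9.3800 cont=17.0748 V=17.0748[hold]  S*(0)=-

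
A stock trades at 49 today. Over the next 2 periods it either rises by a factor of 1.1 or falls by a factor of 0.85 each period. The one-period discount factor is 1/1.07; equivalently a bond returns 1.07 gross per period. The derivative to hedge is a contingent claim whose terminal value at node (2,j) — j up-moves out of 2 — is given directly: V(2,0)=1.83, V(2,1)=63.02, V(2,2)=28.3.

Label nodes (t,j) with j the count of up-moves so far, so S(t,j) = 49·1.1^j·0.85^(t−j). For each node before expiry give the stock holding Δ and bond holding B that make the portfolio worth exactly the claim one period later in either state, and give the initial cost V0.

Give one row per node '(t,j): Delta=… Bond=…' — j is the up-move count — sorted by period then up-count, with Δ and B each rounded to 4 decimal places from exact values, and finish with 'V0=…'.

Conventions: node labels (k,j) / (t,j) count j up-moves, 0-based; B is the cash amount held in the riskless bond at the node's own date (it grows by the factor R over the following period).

Under the risk-neutral measure, an up-move has probability p* = (R−d)/(u−d) = 0.8800 and values discount at R = 1.07.
Expiry values: V(2,0)=1.8300, V(2,1)=63.0200, V(2,2)=28.3000
Node (1,0) S=41.6500: V=(p*·63.0200+(1−p*)·1.8300)/1.07=52.0348; Δ=(63.0200−1.8300)/(45.8150−35.4025)=5.8766; B=V−Δ·S=-192.7252
Node (1,1) S=53.9000: V=(p*·28.3000+(1−p*)·63.0200)/1.07=30.3424; Δ=(28.3000−63.0200)/(59.2900−45.8150)=-2.5766; B=V−Δ·S=169.2224
Node (0,0) S=49.0000: V=(p*·30.3424+(1−p*)·52.0348)/1.07=30.7902; Δ=(30.3424−52.0348)/(53.9000−41.6500)=-1.7708; B=V−Δ·S=117.5595
Sanity check at the root: Δ(0,0)·S0 + B(0,0) reproduces V0 = 30.7902.

(0,0): Delta=-1.7708 Bond=117.5595
(1,0): Delta=5.8766 Bond=-192.7252
(1,1): Delta=-2.5766 Bond=169.2224
V0=30.7902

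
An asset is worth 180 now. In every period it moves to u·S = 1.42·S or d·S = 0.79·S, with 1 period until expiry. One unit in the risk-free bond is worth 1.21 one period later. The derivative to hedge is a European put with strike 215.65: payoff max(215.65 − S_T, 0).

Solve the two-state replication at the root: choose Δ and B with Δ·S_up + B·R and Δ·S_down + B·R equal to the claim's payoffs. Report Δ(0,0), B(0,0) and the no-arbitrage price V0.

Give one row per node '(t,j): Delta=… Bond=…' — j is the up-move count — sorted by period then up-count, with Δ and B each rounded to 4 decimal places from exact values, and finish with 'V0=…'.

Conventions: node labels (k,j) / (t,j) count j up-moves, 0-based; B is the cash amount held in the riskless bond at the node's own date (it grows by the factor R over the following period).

Arbitrage-free pricing uses the up-move probability p* = (R−d)/(u−d) = 0.6667, discounting each step at R = 1.21.
Terminal payoffs: V(1,0)=73.4500, V(1,1)=0.0000
Node (0,0) S=180.0000: V=(p*·0.0000+(1−p*)·73.4500)/1.21=20.2342; Δ=(0.0000−73.4500)/(255.6000−142.2000)=-0.6477; B=V−Δ·S=136.8215
Check: Δ(0,0)·S0 + B(0,0) = 20.2342 = V0.

(0,0): Delta=-0.6477 Bond=136.8215
V0=20.2342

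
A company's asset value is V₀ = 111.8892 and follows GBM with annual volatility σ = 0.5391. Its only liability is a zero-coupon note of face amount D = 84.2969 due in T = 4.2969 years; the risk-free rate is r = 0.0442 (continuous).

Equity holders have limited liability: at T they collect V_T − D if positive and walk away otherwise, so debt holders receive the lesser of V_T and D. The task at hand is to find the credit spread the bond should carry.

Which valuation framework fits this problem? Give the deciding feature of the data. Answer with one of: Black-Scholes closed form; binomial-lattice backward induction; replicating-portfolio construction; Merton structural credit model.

framework: Merton structural credit model

Key observation: with the firm-asset dynamics (V₀ = 111.8892) and a single zero-coupon liability of face 84.2969 given, debt value, spread, and default probability all derive from the option view of the balance sheet.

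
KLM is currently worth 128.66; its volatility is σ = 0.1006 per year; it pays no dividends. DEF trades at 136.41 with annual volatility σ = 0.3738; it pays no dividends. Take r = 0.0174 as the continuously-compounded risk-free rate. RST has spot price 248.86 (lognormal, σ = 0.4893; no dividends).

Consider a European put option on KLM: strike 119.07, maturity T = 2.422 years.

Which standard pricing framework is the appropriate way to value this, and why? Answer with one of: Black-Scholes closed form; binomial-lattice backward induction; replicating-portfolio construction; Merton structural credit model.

Key observation: with KLM following a GBM at constant σ and r, the European put struck at 119.07 prices in closed form — nothing here needs a stepwise model or a balance sheet.

framework: Black-Scholes closed form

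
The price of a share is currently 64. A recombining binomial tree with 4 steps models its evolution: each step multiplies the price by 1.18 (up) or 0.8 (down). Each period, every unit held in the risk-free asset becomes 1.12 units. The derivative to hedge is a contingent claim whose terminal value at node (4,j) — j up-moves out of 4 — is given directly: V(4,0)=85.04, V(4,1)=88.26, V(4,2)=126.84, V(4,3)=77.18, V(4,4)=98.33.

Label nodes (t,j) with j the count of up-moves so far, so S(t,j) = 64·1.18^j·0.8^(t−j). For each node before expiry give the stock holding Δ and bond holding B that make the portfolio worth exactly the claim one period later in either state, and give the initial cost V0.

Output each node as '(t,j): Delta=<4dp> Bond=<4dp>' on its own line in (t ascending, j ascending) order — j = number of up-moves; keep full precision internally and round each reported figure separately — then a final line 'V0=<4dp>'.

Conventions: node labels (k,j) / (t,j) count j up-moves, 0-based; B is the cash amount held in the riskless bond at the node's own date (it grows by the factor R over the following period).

Arbitrage-free pricing uses the up-move probability p* = (R−d)/(u−d) = 0.8421, discounting each step at R = 1.12.
At maturity the claim pays: V(4,0)=85.0400, V(4,1)=88.2600, V(4,2)=126.8400, V(4,3)=77.1800, V(4,4)=98.3300
  t=3,j=0: stock 32.7680 → up 38.6662 (V=88.2600), down 26.2144 (V=85.0400). Price 78.3496; hedge Δ=0.2586, bond B=69.8759.
  t=3,j=1: stock 48.3328 → up 57.0327 (V=126.8400), down 38.6662 (V=88.2600). Price 107.8111; hedge Δ=2.1006, bond B=6.2848.
  t=3,j=2: stock 71.2909 → up 84.1232 (V=77.1800), down 57.0327 (V=126.8400). Price 75.9117; hedge Δ=-1.8331, bond B=206.5959.
  t=3,j=3: stock 105.1540 → up 124.0818 (V=98.3300), down 84.1232 (V=77.1800). Price 84.8130; hedge Δ=0.5293, bond B=29.1551.
  t=2,j=0: stock 40.9600 → up 48.3328 (V=107.8111), down 32.7680 (V=78.3496). Price 92.1065; hedge Δ=1.8928, bond B=14.5763.
  t=2,j=1: stock 60.4160 → up 71.2909 (V=75.9117), down 48.3328 (V=107.8111). Price 72.2754; hedge Δ=-1.3895, bond B=156.2212.
  t=2,j=2: stock 89.1136 → up 105.1540 (V=84.8130), down 71.2909 (V=75.9117). Price 74.4710; hedge Δ=0.2629, bond B=51.0465.
  t=1,j=0: stock 51.2000 → up 60.4160 (V=72.2754), down 40.9600 (V=92.1065). Price 67.3273; hedge Δ=-1.0193, bond B=119.5145.
  t=1,j=1: stock 75.5200 → up 89.1136 (V=74.4710), down 60.4160 (V=72.2754). Price 66.1824; hedge Δ=0.0765, bond B=60.4045.
  t=0,j=0: stock 64.0000 → up 75.5200 (V=66.1824), down 51.2000 (V=67.3273). Price 59.2528; hedge Δ=-0.0471, bond B=62.2657.
Verification: the root portfolio costs Δ(0,0)·S0 + B(0,0) = 59.2528, matching V0.

(0,0): Delta=-0.0471 Bond=62.2657
(1,0): Delta=-1.0193 Bond=119.5145
(1,1): Delta=0.0765 Bond=60.4045
(2,0): Delta=1.8928 Bond=14.5763
(2,1): Delta=-1.3895 Bond=156.2212
(2,2): Delta=0.2629 Bond=51.0465
(3,0): Delta=0.2586 Bond=69.8759
(3,1): Delta=2.1006 Bond=6.2848
(3,2): Delta=-1.8331 Bond=206.5959
(3,3): Delta=0.5293 Bond=29.1551
V0=59.2528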